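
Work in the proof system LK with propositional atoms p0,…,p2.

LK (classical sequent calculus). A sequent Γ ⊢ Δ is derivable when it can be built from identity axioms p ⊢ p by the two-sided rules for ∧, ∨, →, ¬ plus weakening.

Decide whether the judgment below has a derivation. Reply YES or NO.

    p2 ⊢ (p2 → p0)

Enumerate valuations to refute Γ ⊢ Δ:
  v=000: Γ:[p2=F] Δ:[(p2 → p0)=T] refutes=False
  v=001: Γ:[p2=T] Δ:[(p2 → p0)=F] refutes=True  ← countermodel

Result: NO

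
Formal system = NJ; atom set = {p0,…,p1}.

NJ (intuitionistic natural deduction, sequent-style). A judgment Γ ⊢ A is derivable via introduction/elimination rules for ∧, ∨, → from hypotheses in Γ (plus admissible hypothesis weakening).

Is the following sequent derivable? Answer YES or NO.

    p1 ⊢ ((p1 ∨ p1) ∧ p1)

Derivation trace:
[∧I] p1 ⊢ ((p1 ∨ p1) ∧ p1)
  [∨I₁] p1 ⊢ (p1 ∨ p1)
    [Ax] p1 ⊢ p1
  [Ax] p1 ⊢ p1

Result: YES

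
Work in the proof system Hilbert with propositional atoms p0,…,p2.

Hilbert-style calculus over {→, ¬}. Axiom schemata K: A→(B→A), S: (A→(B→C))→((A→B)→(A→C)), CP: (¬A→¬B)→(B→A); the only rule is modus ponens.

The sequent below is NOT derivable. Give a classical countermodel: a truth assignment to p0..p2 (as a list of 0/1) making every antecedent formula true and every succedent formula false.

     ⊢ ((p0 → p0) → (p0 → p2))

Truth-table refutation:
  v=000: Γ:[] Δ:[((p0 → p0) → (p0 → p2))=T] refutes=False
  v=001: Γ:[] Δ:[((p0 → p0) → (p0 → p2))=T] refutes=False
  v=010: Γ:[] Δ:[((p0 → p0) → (p0 → p2))=T] refutes=False
  v=011: Γ:[] Δ:[((p0 → p0) → (p0 → p2))=T] refutes=False
  v=100: Γ:[] Δ:[((p0 → p0) → (p0 → p2))=F] refutes=True  ← countermodel

Result: [1, 0, 0]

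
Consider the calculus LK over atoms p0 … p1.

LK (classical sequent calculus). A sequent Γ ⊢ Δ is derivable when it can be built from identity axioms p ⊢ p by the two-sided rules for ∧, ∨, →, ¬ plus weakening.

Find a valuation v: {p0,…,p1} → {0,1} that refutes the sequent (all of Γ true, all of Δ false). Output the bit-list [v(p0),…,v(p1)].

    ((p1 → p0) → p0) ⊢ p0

Enumerate valuations to refute Γ ⊢ Δ:
  v=00: Γ:[((p1 → p0) → p0)=F] Δ:[p0=F] refutes=False
  v=01: Γ:[((p1 → p0) → p0)=T] Δ:[p0=F] refutes=True  ← countermodel

Result: [0, 1]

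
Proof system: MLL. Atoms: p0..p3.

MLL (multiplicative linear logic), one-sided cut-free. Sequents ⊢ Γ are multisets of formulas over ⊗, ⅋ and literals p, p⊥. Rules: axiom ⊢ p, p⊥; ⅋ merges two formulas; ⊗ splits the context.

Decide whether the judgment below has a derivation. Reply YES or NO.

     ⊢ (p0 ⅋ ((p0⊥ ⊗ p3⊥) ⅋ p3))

Proof tree:
[⅋]  ⊢ (p0 ⅋ ((p0⊥ ⊗ p3⊥) ⅋ p3))
  [⅋]  ⊢ p0, ((p0⊥ ⊗ p3⊥) ⅋ p3)
    [⊗]  ⊢ p0, p3, (p0⊥ ⊗ p3⊥)
      [Ax]  ⊢ p0, p0⊥
      [Ax]  ⊢ p3, p3⊥

Result: YES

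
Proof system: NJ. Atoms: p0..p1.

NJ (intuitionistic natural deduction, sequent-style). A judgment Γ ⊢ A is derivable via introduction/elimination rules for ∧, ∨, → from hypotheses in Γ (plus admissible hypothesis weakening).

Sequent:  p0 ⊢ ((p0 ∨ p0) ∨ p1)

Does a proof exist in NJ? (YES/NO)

Proof tree:
[∨I₁] p0 ⊢ ((p0 ∨ p0) ∨ p1)
  [∨I₁] p0 ⊢ (p0 ∨ p0)
    [Ax] p0 ⊢ p0

Result: YES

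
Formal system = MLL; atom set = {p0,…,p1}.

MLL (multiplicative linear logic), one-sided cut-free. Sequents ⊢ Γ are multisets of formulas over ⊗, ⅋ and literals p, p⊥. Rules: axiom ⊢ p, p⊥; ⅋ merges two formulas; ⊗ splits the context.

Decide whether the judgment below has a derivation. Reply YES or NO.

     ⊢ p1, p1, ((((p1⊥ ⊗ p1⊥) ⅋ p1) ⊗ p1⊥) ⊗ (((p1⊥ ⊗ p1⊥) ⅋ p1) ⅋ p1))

Derivation trace:
[⊗]  ⊢ p1, p1, ((((p1⊥ ⊗ p1⊥) ⅋ p1) ⊗ p1⊥) ⊗ (((p1⊥ ⊗ p1⊥) ⅋ p1) ⅋ p1))
  [⊗]  ⊢ p1, p1, (((p1⊥ ⊗ p1⊥) ⅋ p1) ⊗ p1⊥)
    [⅋]  ⊢ p1, ((p1⊥ ⊗ p1⊥) ⅋ p1)
      [⊗]  ⊢ p1, p1, (p1⊥ ⊗ p1⊥)
        [Ax]  ⊢ p1, p1⊥
        [Ax]  ⊢ p1, p1⊥
    [Ax]  ⊢ p1, p1⊥
  [⅋]  ⊢ (((p1⊥ ⊗ p1⊥) ⅋ p1) ⅋ p1)
    [⅋]  ⊢ p1, ((p1⊥ ⊗ p1⊥) ⅋ p1)
      [⊗]  ⊢ p1, p1, (p1⊥ ⊗ p1⊥)
        [Ax]  ⊢ p1, p1⊥
        [Ax]  ⊢ p1, p1⊥

Result: YES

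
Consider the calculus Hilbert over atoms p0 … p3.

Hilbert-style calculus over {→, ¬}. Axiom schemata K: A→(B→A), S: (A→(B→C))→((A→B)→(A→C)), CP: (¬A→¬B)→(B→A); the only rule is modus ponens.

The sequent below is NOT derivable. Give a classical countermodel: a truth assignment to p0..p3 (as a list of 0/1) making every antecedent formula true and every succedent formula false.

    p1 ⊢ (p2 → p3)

Search for a countermodel by truth-table:
  v=0000: Γ:[p1=F] Δ:[(p2 → p3)=T] refutes=False
  v=0001: Γ:[p1=F] Δ:[(p2 → p3)=T] refutes=False
  v=0010: Γ:[p1=F] Δ:[(p2 → p3)=F] refutes=False
  v=0011: Γ:[p1=F] Δ:[(p2 → p3)=T] refutes=False
  v=0100: Γ:[p1=T] Δ:[(p2 → p3)=T] refutes=False
  v=0101: Γ:[p1=T] Δ:[(p2 → p3)=T] refutes=False
  v=0110: Γ:[p1=T] Δ:[(p2 → p3)=F] refutes=True  ← countermodel

Result: [0, 1, 1, 0]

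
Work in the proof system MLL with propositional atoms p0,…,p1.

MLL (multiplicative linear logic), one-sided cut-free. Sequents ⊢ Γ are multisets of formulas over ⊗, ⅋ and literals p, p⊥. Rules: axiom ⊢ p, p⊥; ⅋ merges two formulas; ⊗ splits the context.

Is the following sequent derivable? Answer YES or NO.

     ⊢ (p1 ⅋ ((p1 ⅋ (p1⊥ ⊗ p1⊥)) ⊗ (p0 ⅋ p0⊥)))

Derivation (root first):
[⅋]  ⊢ (p1 ⅋ ((p1 ⅋ (p1⊥ ⊗ p1⊥)) ⊗ (p0 ⅋ p0⊥)))
  [⊗]  ⊢ p1, ((p1 ⅋ (p1⊥ ⊗ p1⊥)) ⊗ (p0 ⅋ p0⊥))
    [⅋]  ⊢ p1, (p1 ⅋ (p1⊥ ⊗ p1⊥))
      [⊗]  ⊢ p1, p1, (p1⊥ ⊗ p1⊥)
        [Ax]  ⊢ p1, p1⊥
        [Ax]  ⊢ p1, p1⊥
    [⅋]  ⊢ (p0 ⅋ p0⊥)
      [Ax]  ⊢ p0, p0⊥

Result: YES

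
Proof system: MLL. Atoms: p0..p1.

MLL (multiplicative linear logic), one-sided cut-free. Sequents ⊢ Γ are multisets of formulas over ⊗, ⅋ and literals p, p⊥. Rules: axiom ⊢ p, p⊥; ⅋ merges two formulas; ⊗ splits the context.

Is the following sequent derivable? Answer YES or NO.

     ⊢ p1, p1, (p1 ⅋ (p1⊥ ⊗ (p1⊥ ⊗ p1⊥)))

Proof tree:
[⅋]  ⊢ p1, p1, (p1 ⅋ (p1⊥ ⊗ (p1⊥ ⊗ p1⊥)))
  [⊗]  ⊢ p1, p1, p1, (p1⊥ ⊗ (p1⊥ ⊗ p1⊥))
    [Ax]  ⊢ p1, p1⊥
    [⊗]  ⊢ p1, p1, (p1⊥ ⊗ p1⊥)
      [Ax]  ⊢ p1, p1⊥
      [Ax]  ⊢ p1, p1⊥

Result: YES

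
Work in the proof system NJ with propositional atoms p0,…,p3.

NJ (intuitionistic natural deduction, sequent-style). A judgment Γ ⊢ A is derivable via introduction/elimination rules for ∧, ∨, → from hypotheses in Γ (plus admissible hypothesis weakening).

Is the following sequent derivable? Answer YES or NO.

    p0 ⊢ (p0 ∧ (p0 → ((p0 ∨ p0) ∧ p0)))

Derivation (root first):
[∧I] p0 ⊢ (p0 ∧ (p0 → ((p0 ∨ p0) ∧ p0)))
  [Ax] p0 ⊢ p0
  [→I]  ⊢ (p0 → ((p0 ∨ p0) ∧ p0))
    [∧I] p0 ⊢ ((p0 ∨ p0) ∧ p0)
      [∨I₁] p0 ⊢ (p0 ∨ p0)
        [Ax] p0 ⊢ p0
      [Ax] p0 ⊢ p0

Result: YES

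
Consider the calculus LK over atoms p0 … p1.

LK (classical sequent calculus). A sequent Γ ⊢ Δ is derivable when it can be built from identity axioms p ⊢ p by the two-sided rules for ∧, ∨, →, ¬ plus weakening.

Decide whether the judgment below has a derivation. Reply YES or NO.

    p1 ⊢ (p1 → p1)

Derivation trace:
[→R] p1 ⊢ (p1 → p1)
  [WL] p1, p1 ⊢ p1
    [Ax] p1 ⊢ p1

Result: YES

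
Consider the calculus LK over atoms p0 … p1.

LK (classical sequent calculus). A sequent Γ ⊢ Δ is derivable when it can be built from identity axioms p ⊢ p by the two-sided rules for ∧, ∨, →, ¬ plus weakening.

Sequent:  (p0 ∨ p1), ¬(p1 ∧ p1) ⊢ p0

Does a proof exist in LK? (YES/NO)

Proof tree:
[¬L] (p0 ∨ p1), ¬(p1 ∧ p1) ⊢ p0
  [∨L] (p0 ∨ p1) ⊢ (p1 ∧ p1), p0
    [Ax] p0 ⊢ p0
    [∧R] p1 ⊢ (p1 ∧ p1)
      [Ax] p1 ⊢ p1
      [Ax] p1 ⊢ p1

Result: YES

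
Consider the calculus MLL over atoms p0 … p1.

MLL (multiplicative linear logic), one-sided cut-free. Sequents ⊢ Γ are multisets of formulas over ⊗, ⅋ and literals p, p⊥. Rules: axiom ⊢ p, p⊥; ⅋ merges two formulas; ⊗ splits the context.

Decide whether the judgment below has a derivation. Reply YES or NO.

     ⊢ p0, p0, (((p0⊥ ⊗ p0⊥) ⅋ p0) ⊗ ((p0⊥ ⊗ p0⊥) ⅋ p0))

Derivation trace:
[⊗]  ⊢ p0, p0, (((p0⊥ ⊗ p0⊥) ⅋ p0) ⊗ ((p0⊥ ⊗ p0⊥) ⅋ p0))
  [⅋]  ⊢ p0, ((p0⊥ ⊗ p0⊥) ⅋ p0)
    [⊗]  ⊢ p0, p0, (p0⊥ ⊗ p0⊥)
      [Ax]  ⊢ p0, p0⊥
      [Ax]  ⊢ p0, p0⊥
  [⅋]  ⊢ p0, ((p0⊥ ⊗ p0⊥) ⅋ p0)
    [⊗]  ⊢ p0, p0, (p0⊥ ⊗ p0⊥)
      [Ax]  ⊢ p0, p0⊥
      [Ax]  ⊢ p0, p0⊥

Result: YES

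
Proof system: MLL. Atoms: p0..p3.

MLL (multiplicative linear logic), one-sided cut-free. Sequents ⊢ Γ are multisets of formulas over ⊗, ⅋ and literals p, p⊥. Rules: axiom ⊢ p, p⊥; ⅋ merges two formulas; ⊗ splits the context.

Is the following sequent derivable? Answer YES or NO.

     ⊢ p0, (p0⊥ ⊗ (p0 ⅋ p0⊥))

Derivation trace:
[⊗]  ⊢ p0, (p0⊥ ⊗ (p0 ⅋ p0⊥))
  [Ax]  ⊢ p0, p0⊥
  [⅋]  ⊢ (p0 ⅋ p0⊥)
    [Ax]  ⊢ p0, p0⊥

Result: YES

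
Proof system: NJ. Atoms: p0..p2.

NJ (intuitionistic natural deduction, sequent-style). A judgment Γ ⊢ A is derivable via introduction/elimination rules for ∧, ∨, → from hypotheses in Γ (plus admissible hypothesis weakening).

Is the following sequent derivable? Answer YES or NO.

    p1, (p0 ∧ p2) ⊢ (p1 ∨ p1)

Proof tree:
[Wk] p1, (p0 ∧ p2) ⊢ (p1 ∨ p1)
  [∨I₁] p1 ⊢ (p1 ∨ p1)
    [Ax] p1 ⊢ p1

Result: YES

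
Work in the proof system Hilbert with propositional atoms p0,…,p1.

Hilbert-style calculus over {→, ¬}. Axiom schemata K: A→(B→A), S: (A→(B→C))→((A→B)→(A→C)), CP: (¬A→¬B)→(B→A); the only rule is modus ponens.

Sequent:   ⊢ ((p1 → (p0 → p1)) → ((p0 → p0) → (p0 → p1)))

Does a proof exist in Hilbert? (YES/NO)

Search for a countermodel by truth-table:
  v=00: Γ:[] Δ:[((p1 → (p0 → p1)) → ((p0 → p0) → (p0 → p1)))=T] refutes=False
  v=01: Γ:[] Δ:[((p1 → (p0 → p1)) → ((p0 → p0) → (p0 → p1)))=T] refutes=False
  v=10: Γ:[] Δ:[((p1 → (p0 → p1)) → ((p0 → p0) → (p0 → p1)))=F] refutes=True  ← countermodel

Result: NO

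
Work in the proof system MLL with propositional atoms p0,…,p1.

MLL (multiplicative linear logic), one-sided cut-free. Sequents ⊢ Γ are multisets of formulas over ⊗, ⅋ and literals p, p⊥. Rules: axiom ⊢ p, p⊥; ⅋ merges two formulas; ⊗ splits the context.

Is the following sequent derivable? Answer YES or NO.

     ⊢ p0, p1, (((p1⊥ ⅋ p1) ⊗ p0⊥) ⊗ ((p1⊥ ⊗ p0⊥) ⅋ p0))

Derivation (root first):
[⊗]  ⊢ p0, p1, (((p1⊥ ⅋ p1) ⊗ p0⊥) ⊗ ((p1⊥ ⊗ p0⊥) ⅋ p0))
  [⊗]  ⊢ p0, ((p1⊥ ⅋ p1) ⊗ p0⊥)
    [⅋]  ⊢ (p1⊥ ⅋ p1)
      [Ax]  ⊢ p1, p1⊥
    [Ax]  ⊢ p0, p0⊥
  [⅋]  ⊢ p1, ((p1⊥ ⊗ p0⊥) ⅋ p0)
    [⊗]  ⊢ p1, p0, (p1⊥ ⊗ p0⊥)
      [Ax]  ⊢ p1, p1⊥
      [Ax]  ⊢ p0, p0⊥

Result: YES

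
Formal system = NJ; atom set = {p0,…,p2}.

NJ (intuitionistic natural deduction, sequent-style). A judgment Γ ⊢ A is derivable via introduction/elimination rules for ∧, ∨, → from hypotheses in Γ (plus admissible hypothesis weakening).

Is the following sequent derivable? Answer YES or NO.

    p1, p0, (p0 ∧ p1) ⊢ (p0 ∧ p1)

Proof tree:
[Wk] p1, p0, (p0 ∧ p1) ⊢ (p0 ∧ p1)
  [∧I] p1, p0 ⊢ (p0 ∧ p1)
    [Ax] p0 ⊢ p0
    [Ax] p1 ⊢ p1

Result: YES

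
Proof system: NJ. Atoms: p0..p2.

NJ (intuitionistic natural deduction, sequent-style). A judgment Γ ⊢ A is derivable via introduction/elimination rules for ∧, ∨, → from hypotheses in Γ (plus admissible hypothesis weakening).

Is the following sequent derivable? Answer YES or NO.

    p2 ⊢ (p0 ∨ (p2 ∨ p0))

Proof tree:
[∨I₂] p2 ⊢ (p0 ∨ (p2 ∨ p0))
  [∨I₁] p2 ⊢ (p2 ∨ p0)
    [Ax] p2 ⊢ p2

Result: YES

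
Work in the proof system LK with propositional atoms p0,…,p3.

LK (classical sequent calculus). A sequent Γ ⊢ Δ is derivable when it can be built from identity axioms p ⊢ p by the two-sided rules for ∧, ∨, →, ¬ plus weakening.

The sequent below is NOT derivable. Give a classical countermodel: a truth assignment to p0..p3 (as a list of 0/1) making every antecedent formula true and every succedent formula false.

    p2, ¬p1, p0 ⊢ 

Enumerate valuations to refute Γ ⊢ Δ:
  v=0000: Γ:[p2=F, ¬p1=T, p0=F] Δ:[] refutes=False
  v=0001: Γ:[p2=F, ¬p1=T, p0=F] Δ:[] refutes=False
  v=0010: Γ:[p2=T, ¬p1=T, p0=F] Δ:[] refutes=False
  v=0011: Γ:[p2=T, ¬p1=T, p0=F] Δ:[] refutes=False
  v=0100: Γ:[p2=F, ¬p1=F, p0=F] Δ:[] refutes=False
  v=0101: Γ:[p2=F, ¬p1=F, p0=F] Δ:[] refutes=False
  v=0110: Γ:[p2=T, ¬p1=F, p0=F] Δ:[] refutes=False
  v=0111: Γ:[p2=T, ¬p1=F, p0=F] Δ:[] refutes=False
  v=1000: Γ:[p2=F, ¬p1=T, p0=T] Δ:[] refutes=False
  v=1001: Γ:[p2=F, ¬p1=T, p0=T] Δ:[] refutes=False
  v=1010: Γ:[p2=T, ¬p1=T, p0=T] Δ:[] refutes=True  ← countermodel

Result: [1, 0, 1, 0]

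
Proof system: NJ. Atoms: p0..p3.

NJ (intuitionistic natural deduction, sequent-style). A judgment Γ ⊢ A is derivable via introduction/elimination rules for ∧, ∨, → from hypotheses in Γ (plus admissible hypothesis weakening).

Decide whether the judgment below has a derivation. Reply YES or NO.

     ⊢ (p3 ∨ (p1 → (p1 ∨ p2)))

Proof tree:
[∨I₂]  ⊢ (p3 ∨ (p1 → (p1 ∨ p2)))
  [→I]  ⊢ (p1 → (p1 ∨ p2))
    [∨I₁] p1 ⊢ (p1 ∨ p2)
      [Ax] p1 ⊢ p1

Result: YES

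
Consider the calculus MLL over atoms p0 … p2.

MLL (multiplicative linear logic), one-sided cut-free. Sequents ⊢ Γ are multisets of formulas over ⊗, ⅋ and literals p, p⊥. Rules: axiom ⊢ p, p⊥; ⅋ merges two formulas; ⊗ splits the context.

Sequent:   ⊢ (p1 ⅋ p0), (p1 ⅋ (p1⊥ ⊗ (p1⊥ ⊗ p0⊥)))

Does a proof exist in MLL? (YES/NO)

Derivation (root first):
[⅋]  ⊢ (p1 ⅋ p0), (p1 ⅋ (p1⊥ ⊗ (p1⊥ ⊗ p0⊥)))
  [⅋]  ⊢ p1, (p1⊥ ⊗ (p1⊥ ⊗ p0⊥)), (p1 ⅋ p0)
    [⊗]  ⊢ p1, p1, p0, (p1⊥ ⊗ (p1⊥ ⊗ p0⊥))
      [Ax]  ⊢ p1, p1⊥
      [⊗]  ⊢ p1, p0, (p1⊥ ⊗ p0⊥)
        [Ax]  ⊢ p1, p1⊥
        [Ax]  ⊢ p0, p0⊥

Result: YES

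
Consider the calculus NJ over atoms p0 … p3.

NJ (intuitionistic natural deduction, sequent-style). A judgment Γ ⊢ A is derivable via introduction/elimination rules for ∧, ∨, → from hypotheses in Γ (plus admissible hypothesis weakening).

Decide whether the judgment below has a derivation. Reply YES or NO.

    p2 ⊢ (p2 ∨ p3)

Proof tree:
[∨I₁] p2 ⊢ (p2 ∨ p3)
  [→E] p2 ⊢ p2
    [→I]  ⊢ (p2 → p2)
      [Ax] p2 ⊢ p2
    [Ax] p2 ⊢ p2

Result: YES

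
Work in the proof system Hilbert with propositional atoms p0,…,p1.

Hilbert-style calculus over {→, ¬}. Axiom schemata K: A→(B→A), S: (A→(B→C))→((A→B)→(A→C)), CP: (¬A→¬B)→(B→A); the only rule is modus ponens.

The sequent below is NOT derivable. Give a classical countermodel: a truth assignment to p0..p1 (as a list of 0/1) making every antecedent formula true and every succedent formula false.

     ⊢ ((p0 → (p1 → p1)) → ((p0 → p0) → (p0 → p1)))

Truth-table refutation:
  v=00: Γ:[] Δ:[((p0 → (p1 → p1)) → ((p0 → p0) → (p0 → p1)))=T] refutes=False
  v=01: Γ:[] Δ:[((p0 → (p1 → p1)) → ((p0 → p0) → (p0 → p1)))=T] refutes=False
  v=10: Γ:[] Δ:[((p0 → (p1 → p1)) → ((p0 → p0) → (p0 → p1)))=F] refutes=True  ← countermodel

Result: [1, 0]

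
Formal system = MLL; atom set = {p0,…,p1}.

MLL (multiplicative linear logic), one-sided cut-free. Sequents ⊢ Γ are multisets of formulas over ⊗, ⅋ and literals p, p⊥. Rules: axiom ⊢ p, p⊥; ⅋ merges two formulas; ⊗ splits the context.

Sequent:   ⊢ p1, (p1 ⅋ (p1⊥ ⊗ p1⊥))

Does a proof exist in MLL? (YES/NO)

Proof tree:
[⅋]  ⊢ p1, (p1 ⅋ (p1⊥ ⊗ p1⊥))
  [⊗]  ⊢ p1, p1, (p1⊥ ⊗ p1⊥)
    [Ax]  ⊢ p1, p1⊥
    [Ax]  ⊢ p1, p1⊥

Result: YES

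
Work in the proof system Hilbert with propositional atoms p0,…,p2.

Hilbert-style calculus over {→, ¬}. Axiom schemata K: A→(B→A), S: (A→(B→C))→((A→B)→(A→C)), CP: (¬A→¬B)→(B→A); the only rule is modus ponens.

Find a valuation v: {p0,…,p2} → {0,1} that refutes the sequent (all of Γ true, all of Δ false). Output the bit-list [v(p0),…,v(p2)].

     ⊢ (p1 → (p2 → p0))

Enumerate valuations to refute Γ ⊢ Δ:
  v=000: Γ:[] Δ:[(p1 → (p2 → p0))=T] refutes=False
  v=001: Γ:[] Δ:[(p1 → (p2 → p0))=T] refutes=False
  v=010: Γ:[] Δ:[(p1 → (p2 → p0))=T] refutes=False
  v=011: Γ:[] Δ:[(p1 → (p2 → p0))=F] refutes=True  ← countermodel

Result: [0, 1, 1]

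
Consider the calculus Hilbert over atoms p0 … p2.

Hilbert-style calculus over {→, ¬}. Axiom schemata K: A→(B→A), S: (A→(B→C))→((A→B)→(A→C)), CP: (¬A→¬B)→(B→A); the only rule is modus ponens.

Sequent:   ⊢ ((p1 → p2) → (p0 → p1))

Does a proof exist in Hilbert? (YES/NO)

Enumerate valuations to refute Γ ⊢ Δ:
  v=000: Γ:[] Δ:[((p1 → p2) → (p0 → p1))=T] refutes=False
  v=001: Γ:[] Δ:[((p1 → p2) → (p0 → p1))=T] refutes=False
  v=010: Γ:[] Δ:[((p1 → p2) → (p0 → p1))=T] refutes=False
  v=011: Γ:[] Δ:[((p1 → p2) → (p0 → p1))=T] refutes=False
  v=100: Γ:[] Δ:[((p1 → p2) → (p0 → p1))=F] refutes=True  ← countermodel

Result: NO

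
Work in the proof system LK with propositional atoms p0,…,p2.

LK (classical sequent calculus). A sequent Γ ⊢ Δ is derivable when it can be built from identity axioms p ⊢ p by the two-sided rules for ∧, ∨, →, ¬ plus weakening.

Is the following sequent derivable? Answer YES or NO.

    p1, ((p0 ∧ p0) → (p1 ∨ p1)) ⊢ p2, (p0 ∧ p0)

Search for a countermodel by truth-table:
  v=000: Γ:[p1=F, ((p0 ∧ p0) → (p1 ∨ p1))=T] Δ:[p2=F, (p0 ∧ p0)=F] refutes=False
  v=001: Γ:[p1=F, ((p0 ∧ p0) → (p1 ∨ p1))=T] Δ:[p2=T, (p0 ∧ p0)=F] refutes=False
  v=010: Γ:[p1=T, ((p0 ∧ p0) → (p1 ∨ p1))=T] Δ:[p2=F, (p0 ∧ p0)=F] refutes=True  ← countermodel

Result: NO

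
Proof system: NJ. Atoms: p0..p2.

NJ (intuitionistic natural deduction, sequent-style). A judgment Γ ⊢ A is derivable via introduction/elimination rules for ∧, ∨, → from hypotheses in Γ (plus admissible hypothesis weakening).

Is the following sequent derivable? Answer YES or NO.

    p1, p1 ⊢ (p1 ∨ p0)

Proof tree:
[Wk] p1, p1 ⊢ (p1 ∨ p0)
  [∨I₁] p1 ⊢ (p1 ∨ p0)
    [Ax] p1 ⊢ p1

Result: YES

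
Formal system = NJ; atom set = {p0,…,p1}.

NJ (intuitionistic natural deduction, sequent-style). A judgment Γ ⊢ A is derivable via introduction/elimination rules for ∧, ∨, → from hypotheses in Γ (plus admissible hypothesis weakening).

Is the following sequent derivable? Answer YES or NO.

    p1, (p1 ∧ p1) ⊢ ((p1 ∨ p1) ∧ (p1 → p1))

Derivation trace:
[∧I] p1, (p1 ∧ p1) ⊢ ((p1 ∨ p1) ∧ (p1 → p1))
  [Wk] p1, (p1 ∧ p1) ⊢ (p1 ∨ p1)
    [∨I₂] p1 ⊢ (p1 ∨ p1)
      [Ax] p1 ⊢ p1
  [→I]  ⊢ (p1 → p1)
    [Ax] p1 ⊢ p1

Result: YES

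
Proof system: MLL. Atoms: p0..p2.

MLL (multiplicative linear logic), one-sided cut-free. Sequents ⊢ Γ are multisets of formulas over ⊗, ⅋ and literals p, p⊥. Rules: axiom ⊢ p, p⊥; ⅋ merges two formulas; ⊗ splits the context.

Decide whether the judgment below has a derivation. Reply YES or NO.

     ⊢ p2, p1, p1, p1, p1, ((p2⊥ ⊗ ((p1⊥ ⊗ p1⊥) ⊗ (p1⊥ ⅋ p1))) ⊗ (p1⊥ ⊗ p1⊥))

Derivation trace:
[⊗]  ⊢ p2, p1, p1, p1, p1, ((p2⊥ ⊗ ((p1⊥ ⊗ p1⊥) ⊗ (p1⊥ ⅋ p1))) ⊗ (p1⊥ ⊗ p1⊥))
  [⊗]  ⊢ p2, p1, p1, (p2⊥ ⊗ ((p1⊥ ⊗ p1⊥) ⊗ (p1⊥ ⅋ p1)))
    [Ax]  ⊢ p2, p2⊥
    [⊗]  ⊢ p1, p1, ((p1⊥ ⊗ p1⊥) ⊗ (p1⊥ ⅋ p1))
      [⊗]  ⊢ p1, p1, (p1⊥ ⊗ p1⊥)
        [Ax]  ⊢ p1, p1⊥
        [Ax]  ⊢ p1, p1⊥
      [⅋]  ⊢ (p1⊥ ⅋ p1)
        [Ax]  ⊢ p1, p1⊥
  [⊗]  ⊢ p1, p1, (p1⊥ ⊗ p1⊥)
    [Ax]  ⊢ p1, p1⊥
    [Ax]  ⊢ p1, p1⊥

Result: YES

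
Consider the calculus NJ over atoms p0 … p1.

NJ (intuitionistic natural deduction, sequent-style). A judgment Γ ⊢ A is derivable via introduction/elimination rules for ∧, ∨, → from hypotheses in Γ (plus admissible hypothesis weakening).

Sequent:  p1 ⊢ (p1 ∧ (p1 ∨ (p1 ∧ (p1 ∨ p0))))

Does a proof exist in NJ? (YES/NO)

Derivation trace:
[∧I] p1 ⊢ (p1 ∧ (p1 ∨ (p1 ∧ (p1 ∨ p0))))
  [Ax] p1 ⊢ p1
  [∨I₂] p1 ⊢ (p1 ∨ (p1 ∧ (p1 ∨ p0)))
    [∧I] p1 ⊢ (p1 ∧ (p1 ∨ p0))
      [Ax] p1 ⊢ p1
      [∨I₁] p1 ⊢ (p1 ∨ p0)
        [Ax] p1 ⊢ p1

Result: YES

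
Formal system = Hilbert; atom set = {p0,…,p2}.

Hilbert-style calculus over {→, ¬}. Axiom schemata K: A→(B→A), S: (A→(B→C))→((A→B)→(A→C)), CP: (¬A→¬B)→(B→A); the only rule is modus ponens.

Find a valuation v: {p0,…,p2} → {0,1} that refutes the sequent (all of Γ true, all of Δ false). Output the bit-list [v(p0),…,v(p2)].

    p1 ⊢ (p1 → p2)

Search for a countermodel by truth-table:
  v=000: Γ:[p1=F] Δ:[(p1 → p2)=T] refutes=False
  v=001: Γ:[p1=F] Δ:[(p1 → p2)=T] refutes=False
  v=010: Γ:[p1=T] Δ:[(p1 → p2)=F] refutes=True  ← countermodel

Result: [0, 1, 0]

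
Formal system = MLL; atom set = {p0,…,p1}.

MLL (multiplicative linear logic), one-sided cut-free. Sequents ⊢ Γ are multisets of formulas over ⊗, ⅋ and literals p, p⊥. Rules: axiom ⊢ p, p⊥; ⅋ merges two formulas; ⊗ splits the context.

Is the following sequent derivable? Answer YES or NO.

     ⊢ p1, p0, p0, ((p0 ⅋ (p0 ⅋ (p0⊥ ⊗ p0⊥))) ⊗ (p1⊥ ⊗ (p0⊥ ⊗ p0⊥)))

Proof tree:
[⊗]  ⊢ p1, p0, p0, ((p0 ⅋ (p0 ⅋ (p0⊥ ⊗ p0⊥))) ⊗ (p1⊥ ⊗ (p0⊥ ⊗ p0⊥)))
  [⅋]  ⊢ (p0 ⅋ (p0 ⅋ (p0⊥ ⊗ p0⊥)))
    [⅋]  ⊢ p0, (p0 ⅋ (p0⊥ ⊗ p0⊥))
      [⊗]  ⊢ p0, p0, (p0⊥ ⊗ p0⊥)
        [Ax]  ⊢ p0, p0⊥
        [Ax]  ⊢ p0, p0⊥
  [⊗]  ⊢ p1, p0, p0, (p1⊥ ⊗ (p0⊥ ⊗ p0⊥))
    [Ax]  ⊢ p1, p1⊥
    [⊗]  ⊢ p0, p0, (p0⊥ ⊗ p0⊥)
      [Ax]  ⊢ p0, p0⊥
      [Ax]  ⊢ p0, p0⊥

Result: YES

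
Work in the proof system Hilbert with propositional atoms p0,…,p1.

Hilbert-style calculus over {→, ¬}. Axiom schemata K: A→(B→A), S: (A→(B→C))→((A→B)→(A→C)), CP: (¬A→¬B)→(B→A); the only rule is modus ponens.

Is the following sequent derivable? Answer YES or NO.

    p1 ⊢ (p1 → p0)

Enumerate valuations to refute Γ ⊢ Δ:
  v=00: Γ:[p1=F] Δ:[(p1 → p0)=T] refutes=False
  v=01: Γ:[p1=T] Δ:[(p1 → p0)=F] refutes=True  ← countermodel

Result: NO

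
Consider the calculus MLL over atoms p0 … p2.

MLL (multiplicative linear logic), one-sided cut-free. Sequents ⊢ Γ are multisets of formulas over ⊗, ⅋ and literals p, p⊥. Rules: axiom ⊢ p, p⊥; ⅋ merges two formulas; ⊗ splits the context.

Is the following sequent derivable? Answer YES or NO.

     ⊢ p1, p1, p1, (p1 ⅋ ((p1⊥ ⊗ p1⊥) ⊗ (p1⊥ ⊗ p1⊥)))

Derivation (root first):
[⅋]  ⊢ p1, p1, p1, (p1 ⅋ ((p1⊥ ⊗ p1⊥) ⊗ (p1⊥ ⊗ p1⊥)))
  [⊗]  ⊢ p1, p1, p1, p1, ((p1⊥ ⊗ p1⊥) ⊗ (p1⊥ ⊗ p1⊥))
    [⊗]  ⊢ p1, p1, (p1⊥ ⊗ p1⊥)
      [Ax]  ⊢ p1, p1⊥
      [Ax]  ⊢ p1, p1⊥
    [⊗]  ⊢ p1, p1, (p1⊥ ⊗ p1⊥)
      [Ax]  ⊢ p1, p1⊥
      [Ax]  ⊢ p1, p1⊥

Result: YES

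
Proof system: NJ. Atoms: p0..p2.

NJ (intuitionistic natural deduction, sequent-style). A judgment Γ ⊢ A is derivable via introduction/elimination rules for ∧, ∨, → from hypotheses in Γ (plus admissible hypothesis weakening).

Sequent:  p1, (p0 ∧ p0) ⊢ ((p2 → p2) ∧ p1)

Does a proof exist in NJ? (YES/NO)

Derivation trace:
[Wk] p1, (p0 ∧ p0) ⊢ ((p2 → p2) ∧ p1)
  [∧I] p1 ⊢ ((p2 → p2) ∧ p1)
    [→I]  ⊢ (p2 → p2)
      [Ax] p2 ⊢ p2
    [Ax] p1 ⊢ p1

Result: YES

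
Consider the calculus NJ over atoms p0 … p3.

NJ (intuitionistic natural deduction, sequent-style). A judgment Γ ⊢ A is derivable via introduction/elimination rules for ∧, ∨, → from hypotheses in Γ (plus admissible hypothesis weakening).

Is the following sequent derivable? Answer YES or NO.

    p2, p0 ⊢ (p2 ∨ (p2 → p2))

Proof tree:
[Wk] p2, p0 ⊢ (p2 ∨ (p2 → p2))
  [Wk] p2 ⊢ (p2 ∨ (p2 → p2))
    [∨I₂]  ⊢ (p2 ∨ (p2 → p2))
      [→I]  ⊢ (p2 → p2)
        [Ax] p2 ⊢ p2

Result: YES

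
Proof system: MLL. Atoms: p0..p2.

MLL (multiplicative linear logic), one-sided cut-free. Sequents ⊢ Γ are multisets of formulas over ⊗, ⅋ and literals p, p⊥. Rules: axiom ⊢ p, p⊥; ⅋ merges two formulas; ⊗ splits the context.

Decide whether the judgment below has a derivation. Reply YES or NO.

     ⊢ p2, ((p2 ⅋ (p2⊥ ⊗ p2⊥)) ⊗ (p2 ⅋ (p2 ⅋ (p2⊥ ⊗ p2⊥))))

Derivation (root first):
[⊗]  ⊢ p2, ((p2 ⅋ (p2⊥ ⊗ p2⊥)) ⊗ (p2 ⅋ (p2 ⅋ (p2⊥ ⊗ p2⊥))))
  [⅋]  ⊢ p2, (p2 ⅋ (p2⊥ ⊗ p2⊥))
    [⊗]  ⊢ p2, p2, (p2⊥ ⊗ p2⊥)
      [Ax]  ⊢ p2, p2⊥
      [Ax]  ⊢ p2, p2⊥
  [⅋]  ⊢ (p2 ⅋ (p2 ⅋ (p2⊥ ⊗ p2⊥)))
    [⅋]  ⊢ p2, (p2 ⅋ (p2⊥ ⊗ p2⊥))
      [⊗]  ⊢ p2, p2, (p2⊥ ⊗ p2⊥)
        [Ax]  ⊢ p2, p2⊥
        [Ax]  ⊢ p2, p2⊥

Result: YES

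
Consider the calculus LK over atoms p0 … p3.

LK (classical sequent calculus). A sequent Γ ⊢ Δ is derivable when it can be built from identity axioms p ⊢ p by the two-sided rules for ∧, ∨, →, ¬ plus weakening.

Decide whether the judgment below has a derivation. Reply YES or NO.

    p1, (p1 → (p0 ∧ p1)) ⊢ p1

Derivation trace:
[→L] p1, (p1 → (p0 ∧ p1)) ⊢ p1
  [Ax] p1 ⊢ p1
  [∧L] (p0 ∧ p1) ⊢ p1
    [WL] p1, p0 ⊢ p1
      [Ax] p1 ⊢ p1

Result: YES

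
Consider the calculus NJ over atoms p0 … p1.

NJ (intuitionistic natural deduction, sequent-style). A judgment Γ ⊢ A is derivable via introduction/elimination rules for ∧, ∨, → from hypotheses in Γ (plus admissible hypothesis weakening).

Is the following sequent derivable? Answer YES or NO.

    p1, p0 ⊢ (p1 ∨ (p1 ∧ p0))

Derivation trace:
[∨I₂] p1, p0 ⊢ (p1 ∨ (p1 ∧ p0))
  [∧I] p1, p0 ⊢ (p1 ∧ p0)
    [Ax] p1 ⊢ p1
    [Ax] p0 ⊢ p0

Result: YES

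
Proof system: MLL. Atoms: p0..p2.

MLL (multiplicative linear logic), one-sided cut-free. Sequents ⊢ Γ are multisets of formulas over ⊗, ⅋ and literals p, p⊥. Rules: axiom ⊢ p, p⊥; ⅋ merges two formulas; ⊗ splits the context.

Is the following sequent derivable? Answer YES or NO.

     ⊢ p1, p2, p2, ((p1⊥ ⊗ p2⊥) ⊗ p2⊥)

Derivation trace:
[⊗]  ⊢ p1, p2, p2, ((p1⊥ ⊗ p2⊥) ⊗ p2⊥)
  [⊗]  ⊢ p1, p2, (p1⊥ ⊗ p2⊥)
    [Ax]  ⊢ p1, p1⊥
    [Ax]  ⊢ p2, p2⊥
  [Ax]  ⊢ p2, p2⊥

Result: YES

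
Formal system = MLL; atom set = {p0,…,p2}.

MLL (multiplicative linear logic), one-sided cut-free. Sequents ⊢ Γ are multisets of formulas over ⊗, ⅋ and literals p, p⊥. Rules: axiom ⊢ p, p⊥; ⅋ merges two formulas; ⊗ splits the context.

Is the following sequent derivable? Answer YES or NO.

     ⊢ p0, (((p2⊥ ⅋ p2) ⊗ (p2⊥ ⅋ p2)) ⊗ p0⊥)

Derivation (root first):
[⊗]  ⊢ p0, (((p2⊥ ⅋ p2) ⊗ (p2⊥ ⅋ p2)) ⊗ p0⊥)
  [⊗]  ⊢ ((p2⊥ ⅋ p2) ⊗ (p2⊥ ⅋ p2))
    [⅋]  ⊢ (p2⊥ ⅋ p2)
      [Ax]  ⊢ p2, p2⊥
    [⅋]  ⊢ (p2⊥ ⅋ p2)
      [Ax]  ⊢ p2, p2⊥
  [Ax]  ⊢ p0, p0⊥

Result: YES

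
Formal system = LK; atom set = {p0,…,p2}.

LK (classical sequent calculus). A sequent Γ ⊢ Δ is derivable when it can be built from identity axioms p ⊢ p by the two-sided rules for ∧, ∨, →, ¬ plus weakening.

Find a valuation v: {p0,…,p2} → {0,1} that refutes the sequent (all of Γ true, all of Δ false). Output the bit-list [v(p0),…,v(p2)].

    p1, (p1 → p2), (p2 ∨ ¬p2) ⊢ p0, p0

Search for a countermodel by truth-table:
  v=000: Γ:[p1=F, (p1 → p2)=T, (p2 ∨ ¬p2)=T] Δ:[p0=F, p0=F] refutes=False
  v=001: Γ:[p1=F, (p1 → p2)=T, (p2 ∨ ¬p2)=T] Δ:[p0=F, p0=F] refutes=False
  v=010: Γ:[p1=T, (p1 → p2)=F, (p2 ∨ ¬p2)=T] Δ:[p0=F, p0=F] refutes=False
  v=011: Γ:[p1=T, (p1 → p2)=T, (p2 ∨ ¬p2)=T] Δ:[p0=F, p0=F] refutes=True  ← countermodel

Result: [0, 1, 1]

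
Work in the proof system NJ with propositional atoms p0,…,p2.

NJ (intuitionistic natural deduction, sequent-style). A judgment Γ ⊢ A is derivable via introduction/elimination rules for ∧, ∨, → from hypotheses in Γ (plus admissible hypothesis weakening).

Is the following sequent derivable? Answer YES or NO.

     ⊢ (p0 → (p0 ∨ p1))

Derivation trace:
[→I]  ⊢ (p0 → (p0 ∨ p1))
  [∨I₁] p0 ⊢ (p0 ∨ p1)
    [Ax] p0 ⊢ p0

Result: YES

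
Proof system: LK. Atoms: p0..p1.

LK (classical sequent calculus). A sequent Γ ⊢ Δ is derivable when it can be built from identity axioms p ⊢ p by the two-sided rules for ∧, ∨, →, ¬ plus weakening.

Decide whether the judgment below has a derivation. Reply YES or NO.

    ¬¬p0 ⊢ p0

Derivation trace:
[¬L] ¬¬p0 ⊢ p0
  [¬R]  ⊢ p0, ¬p0
    [Ax] p0 ⊢ p0

Result: YES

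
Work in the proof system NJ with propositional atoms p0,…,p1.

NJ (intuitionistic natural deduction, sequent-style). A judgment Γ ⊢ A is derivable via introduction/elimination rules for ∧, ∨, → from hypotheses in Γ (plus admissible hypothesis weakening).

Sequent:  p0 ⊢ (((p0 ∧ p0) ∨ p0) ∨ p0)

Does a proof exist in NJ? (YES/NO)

Derivation (root first):
[∨I₁] p0 ⊢ (((p0 ∧ p0) ∨ p0) ∨ p0)
  [∨I₁] p0 ⊢ ((p0 ∧ p0) ∨ p0)
    [∧I] p0 ⊢ (p0 ∧ p0)
      [Ax] p0 ⊢ p0
      [Ax] p0 ⊢ p0

Result: YES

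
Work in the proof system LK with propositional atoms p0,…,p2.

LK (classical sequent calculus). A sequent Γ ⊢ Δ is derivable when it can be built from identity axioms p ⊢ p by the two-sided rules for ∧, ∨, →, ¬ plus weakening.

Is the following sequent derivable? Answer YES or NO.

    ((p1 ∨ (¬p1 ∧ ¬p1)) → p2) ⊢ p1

Enumerate valuations to refute Γ ⊢ Δ:
  v=000: Γ:[((p1 ∨ (¬p1 ∧ ¬p1)) → p2)=F] Δ:[p1=F] refutes=False
  v=001: Γ:[((p1 ∨ (¬p1 ∧ ¬p1)) → p2)=T] Δ:[p1=F] refutes=True  ← countermodel

Result: NO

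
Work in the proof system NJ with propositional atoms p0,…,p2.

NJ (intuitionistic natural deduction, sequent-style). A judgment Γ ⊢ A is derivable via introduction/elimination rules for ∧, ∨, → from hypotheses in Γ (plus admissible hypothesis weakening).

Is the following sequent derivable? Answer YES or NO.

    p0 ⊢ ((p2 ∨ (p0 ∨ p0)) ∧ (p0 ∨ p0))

Derivation trace:
[∧I] p0 ⊢ ((p2 ∨ (p0 ∨ p0)) ∧ (p0 ∨ p0))
  [∨I₂] p0, p0 ⊢ (p2 ∨ (p0 ∨ p0))
    [Wk] p0, p0 ⊢ (p0 ∨ p0)
      [∨I₁] p0 ⊢ (p0 ∨ p0)
        [Ax] p0 ⊢ p0
  [Wk] p0, p0 ⊢ (p0 ∨ p0)
    [∨I₁] p0 ⊢ (p0 ∨ p0)
      [Ax] p0 ⊢ p0

Result: YES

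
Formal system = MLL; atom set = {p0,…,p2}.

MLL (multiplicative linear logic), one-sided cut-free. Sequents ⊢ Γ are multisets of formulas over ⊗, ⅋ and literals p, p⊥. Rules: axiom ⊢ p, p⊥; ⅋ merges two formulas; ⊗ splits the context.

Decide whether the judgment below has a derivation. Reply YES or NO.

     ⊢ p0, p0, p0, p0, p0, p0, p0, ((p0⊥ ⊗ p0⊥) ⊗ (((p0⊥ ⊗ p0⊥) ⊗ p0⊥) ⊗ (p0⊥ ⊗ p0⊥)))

Proof tree:
[⊗]  ⊢ p0, p0, p0, p0, p0, p0, p0, ((p0⊥ ⊗ p0⊥) ⊗ (((p0⊥ ⊗ p0⊥) ⊗ p0⊥) ⊗ (p0⊥ ⊗ p0⊥)))
  [⊗]  ⊢ p0, p0, (p0⊥ ⊗ p0⊥)
    [Ax]  ⊢ p0, p0⊥
    [Ax]  ⊢ p0, p0⊥
  [⊗]  ⊢ p0, p0, p0, p0, p0, (((p0⊥ ⊗ p0⊥) ⊗ p0⊥) ⊗ (p0⊥ ⊗ p0⊥))
    [⊗]  ⊢ p0, p0, p0, ((p0⊥ ⊗ p0⊥) ⊗ p0⊥)
      [⊗]  ⊢ p0, p0, (p0⊥ ⊗ p0⊥)
        [Ax]  ⊢ p0, p0⊥
        [Ax]  ⊢ p0, p0⊥
      [Ax]  ⊢ p0, p0⊥
    [⊗]  ⊢ p0, p0, (p0⊥ ⊗ p0⊥)
      [Ax]  ⊢ p0, p0⊥
      [Ax]  ⊢ p0, p0⊥

Result: YES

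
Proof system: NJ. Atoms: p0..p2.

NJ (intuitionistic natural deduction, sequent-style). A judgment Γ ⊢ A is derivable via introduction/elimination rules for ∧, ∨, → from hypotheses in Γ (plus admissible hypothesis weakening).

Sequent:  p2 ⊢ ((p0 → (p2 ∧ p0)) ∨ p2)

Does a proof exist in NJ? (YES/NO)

Derivation (root first):
[∨I₁] p2 ⊢ ((p0 → (p2 ∧ p0)) ∨ p2)
  [→I] p2 ⊢ (p0 → (p2 ∧ p0))
    [∧I] p2, p0 ⊢ (p2 ∧ p0)
      [Ax] p2 ⊢ p2
      [Ax] p0 ⊢ p0

Result: YES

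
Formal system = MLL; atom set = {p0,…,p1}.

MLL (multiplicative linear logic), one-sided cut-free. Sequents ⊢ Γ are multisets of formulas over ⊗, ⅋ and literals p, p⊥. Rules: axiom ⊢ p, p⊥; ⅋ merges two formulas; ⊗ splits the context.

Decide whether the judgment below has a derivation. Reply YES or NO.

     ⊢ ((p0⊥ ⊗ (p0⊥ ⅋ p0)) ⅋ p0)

Derivation trace:
[⅋]  ⊢ ((p0⊥ ⊗ (p0⊥ ⅋ p0)) ⅋ p0)
  [⊗]  ⊢ p0, (p0⊥ ⊗ (p0⊥ ⅋ p0))
    [Ax]  ⊢ p0, p0⊥
    [⅋]  ⊢ (p0⊥ ⅋ p0)
      [Ax]  ⊢ p0, p0⊥

Result: YES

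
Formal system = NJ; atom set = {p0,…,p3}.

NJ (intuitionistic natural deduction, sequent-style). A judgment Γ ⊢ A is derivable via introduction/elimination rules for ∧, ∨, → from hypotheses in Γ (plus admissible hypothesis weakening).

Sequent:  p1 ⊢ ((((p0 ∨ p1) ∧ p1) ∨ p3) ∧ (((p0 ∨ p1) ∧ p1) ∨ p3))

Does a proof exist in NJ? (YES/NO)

Proof tree:
[∧I] p1 ⊢ ((((p0 ∨ p1) ∧ p1) ∨ p3) ∧ (((p0 ∨ p1) ∧ p1) ∨ p3))
  [∨I₁] p1 ⊢ (((p0 ∨ p1) ∧ p1) ∨ p3)
    [∧I] p1 ⊢ ((p0 ∨ p1) ∧ p1)
      [∨I₂] p1 ⊢ (p0 ∨ p1)
        [Ax] p1 ⊢ p1
      [Ax] p1 ⊢ p1
  [∨I₁] p1 ⊢ (((p0 ∨ p1) ∧ p1) ∨ p3)
    [∧I] p1 ⊢ ((p0 ∨ p1) ∧ p1)
      [∨I₂] p1 ⊢ (p0 ∨ p1)
        [Ax] p1 ⊢ p1
      [Ax] p1 ⊢ p1

Result: YES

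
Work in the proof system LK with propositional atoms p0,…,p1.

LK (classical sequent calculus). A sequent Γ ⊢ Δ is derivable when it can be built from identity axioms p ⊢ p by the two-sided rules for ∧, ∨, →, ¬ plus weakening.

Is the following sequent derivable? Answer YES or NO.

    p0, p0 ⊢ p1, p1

Search for a countermodel by truth-table:
  v=00: Γ:[p0=F, p0=F] Δ:[p1=F, p1=F] refutes=False
  v=01: Γ:[p0=F, p0=F] Δ:[p1=T, p1=T] refutes=False
  v=10: Γ:[p0=T, p0=T] Δ:[p1=F, p1=F] refutes=True  ← countermodel

Result: NO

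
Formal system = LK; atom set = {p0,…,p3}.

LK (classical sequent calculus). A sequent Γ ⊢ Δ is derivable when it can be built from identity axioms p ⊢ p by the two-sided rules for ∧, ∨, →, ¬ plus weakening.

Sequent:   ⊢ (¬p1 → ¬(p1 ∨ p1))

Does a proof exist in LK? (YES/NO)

Derivation (root first):
[→R]  ⊢ (¬p1 → ¬(p1 ∨ p1))
  [¬L] ¬p1 ⊢ ¬(p1 ∨ p1)
    [¬R]  ⊢ p1, ¬(p1 ∨ p1)
      [∨L] (p1 ∨ p1) ⊢ p1
        [Ax] p1 ⊢ p1
        [Ax] p1 ⊢ p1

Result: YES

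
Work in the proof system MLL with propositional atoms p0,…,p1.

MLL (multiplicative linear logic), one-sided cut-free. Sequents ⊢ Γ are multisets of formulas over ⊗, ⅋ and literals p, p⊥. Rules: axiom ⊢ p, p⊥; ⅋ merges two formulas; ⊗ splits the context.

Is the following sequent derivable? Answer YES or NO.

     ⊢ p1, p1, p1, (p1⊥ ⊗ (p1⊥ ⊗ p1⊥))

Proof tree:
[⊗]  ⊢ p1, p1, p1, (p1⊥ ⊗ (p1⊥ ⊗ p1⊥))
  [Ax]  ⊢ p1, p1⊥
  [⊗]  ⊢ p1, p1, (p1⊥ ⊗ p1⊥)
    [Ax]  ⊢ p1, p1⊥
    [Ax]  ⊢ p1, p1⊥

Result: YES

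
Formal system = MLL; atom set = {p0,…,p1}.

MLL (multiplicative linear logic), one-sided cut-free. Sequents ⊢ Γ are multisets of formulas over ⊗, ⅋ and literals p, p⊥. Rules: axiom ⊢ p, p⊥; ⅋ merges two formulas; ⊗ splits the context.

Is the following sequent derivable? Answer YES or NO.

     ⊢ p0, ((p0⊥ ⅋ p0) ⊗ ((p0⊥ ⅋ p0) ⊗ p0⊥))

Derivation trace:
[⊗]  ⊢ p0, ((p0⊥ ⅋ p0) ⊗ ((p0⊥ ⅋ p0) ⊗ p0⊥))
  [⅋]  ⊢ (p0⊥ ⅋ p0)
    [Ax]  ⊢ p0, p0⊥
  [⊗]  ⊢ p0, ((p0⊥ ⅋ p0) ⊗ p0⊥)
    [⅋]  ⊢ (p0⊥ ⅋ p0)
      [Ax]  ⊢ p0, p0⊥
    [Ax]  ⊢ p0, p0⊥

Result: YES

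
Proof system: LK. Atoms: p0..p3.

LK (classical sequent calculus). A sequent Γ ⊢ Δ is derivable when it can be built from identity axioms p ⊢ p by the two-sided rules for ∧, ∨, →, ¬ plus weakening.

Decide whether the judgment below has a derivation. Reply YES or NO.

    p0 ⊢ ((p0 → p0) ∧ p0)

Proof tree:
[∧R] p0 ⊢ ((p0 → p0) ∧ p0)
  [→R]  ⊢ (p0 → p0)
    [Ax] p0 ⊢ p0
  [Ax] p0 ⊢ p0

Result: YES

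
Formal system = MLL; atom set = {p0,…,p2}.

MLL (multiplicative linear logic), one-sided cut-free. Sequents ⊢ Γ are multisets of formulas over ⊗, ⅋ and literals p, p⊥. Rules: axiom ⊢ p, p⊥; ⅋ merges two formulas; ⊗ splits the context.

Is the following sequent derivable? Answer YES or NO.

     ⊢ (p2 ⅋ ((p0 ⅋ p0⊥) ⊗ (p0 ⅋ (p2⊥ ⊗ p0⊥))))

Derivation (root first):
[⅋]  ⊢ (p2 ⅋ ((p0 ⅋ p0⊥) ⊗ (p0 ⅋ (p2⊥ ⊗ p0⊥))))
  [⊗]  ⊢ p2, ((p0 ⅋ p0⊥) ⊗ (p0 ⅋ (p2⊥ ⊗ p0⊥)))
    [⅋]  ⊢ (p0 ⅋ p0⊥)
      [Ax]  ⊢ p0, p0⊥
    [⅋]  ⊢ p2, (p0 ⅋ (p2⊥ ⊗ p0⊥))
      [⊗]  ⊢ p2, p0, (p2⊥ ⊗ p0⊥)
        [Ax]  ⊢ p2, p2⊥
        [Ax]  ⊢ p0, p0⊥

Result: YES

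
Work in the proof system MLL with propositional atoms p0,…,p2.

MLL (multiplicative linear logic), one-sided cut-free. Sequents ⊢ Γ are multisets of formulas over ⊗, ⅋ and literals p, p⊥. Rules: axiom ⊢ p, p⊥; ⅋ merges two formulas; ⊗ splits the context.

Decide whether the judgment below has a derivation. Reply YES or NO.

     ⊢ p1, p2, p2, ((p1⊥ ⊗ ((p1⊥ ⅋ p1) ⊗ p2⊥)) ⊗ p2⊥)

Proof tree:
[⊗]  ⊢ p1, p2, p2, ((p1⊥ ⊗ ((p1⊥ ⅋ p1) ⊗ p2⊥)) ⊗ p2⊥)
  [⊗]  ⊢ p1, p2, (p1⊥ ⊗ ((p1⊥ ⅋ p1) ⊗ p2⊥))
    [Ax]  ⊢ p1, p1⊥
    [⊗]  ⊢ p2, ((p1⊥ ⅋ p1) ⊗ p2⊥)
      [⅋]  ⊢ (p1⊥ ⅋ p1)
        [Ax]  ⊢ p1, p1⊥
      [Ax]  ⊢ p2, p2⊥
  [Ax]  ⊢ p2, p2⊥

Result: YES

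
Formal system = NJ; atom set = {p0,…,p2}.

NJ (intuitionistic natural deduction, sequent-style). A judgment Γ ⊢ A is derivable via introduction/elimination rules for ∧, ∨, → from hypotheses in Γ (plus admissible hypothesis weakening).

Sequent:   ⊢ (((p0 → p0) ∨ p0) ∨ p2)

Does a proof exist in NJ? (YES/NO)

Proof tree:
[∨I₁]  ⊢ (((p0 → p0) ∨ p0) ∨ p2)
  [∨I₁]  ⊢ ((p0 → p0) ∨ p0)
    [→I]  ⊢ (p0 → p0)
      [Ax] p0 ⊢ p0

Result: YES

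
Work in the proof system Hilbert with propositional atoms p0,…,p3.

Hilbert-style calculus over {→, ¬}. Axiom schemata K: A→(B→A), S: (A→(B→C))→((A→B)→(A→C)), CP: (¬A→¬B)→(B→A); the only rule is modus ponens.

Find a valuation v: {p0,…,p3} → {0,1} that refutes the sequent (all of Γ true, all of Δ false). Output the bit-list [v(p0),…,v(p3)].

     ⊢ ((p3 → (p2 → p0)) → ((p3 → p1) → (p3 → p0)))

Enumerate valuations to refute Γ ⊢ Δ:
  v=0000: Γ:[] Δ:[((p3 → (p2 → p0)) → ((p3 → p1) → (p3 → p0)))=T] refutes=False
  v=0001: Γ:[] Δ:[((p3 → (p2 → p0)) → ((p3 → p1) → (p3 → p0)))=T] refutes=False
  v=0010: Γ:[] Δ:[((p3 → (p2 → p0)) → ((p3 → p1) → (p3 → p0)))=T] refutes=False
  v=0011: Γ:[] Δ:[((p3 → (p2 → p0)) → ((p3 → p1) → (p3 → p0)))=T] refutes=False
  v=0100: Γ:[] Δ:[((p3 → (p2 → p0)) → ((p3 → p1) → (p3 → p0)))=T] refutes=False
  v=0101: Γ:[] Δ:[((p3 → (p2 → p0)) → ((p3 → p1) → (p3 → p0)))=F] refutes=True  ← countermodel

Result: [0, 1, 0, 1]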